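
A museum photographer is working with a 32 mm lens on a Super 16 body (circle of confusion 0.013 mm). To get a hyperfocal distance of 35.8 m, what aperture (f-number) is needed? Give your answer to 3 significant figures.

Rearrange H = f²/(N·c) + f for N: N = f² / ((H − f)·c).
N = 32² / ((35800 − 32) × 0.013) = 1024 / 465.0 ≈ 2.20.

f/2.20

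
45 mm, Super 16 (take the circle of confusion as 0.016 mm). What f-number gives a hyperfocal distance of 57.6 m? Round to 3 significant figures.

f/2.20

Rearrange H = f²/(N·c) + f for N: N = f² / ((H − f)·c).
N = 45² / ((57600 − 45) × 0.016) = 2025 / 920.9 ≈ 2.20.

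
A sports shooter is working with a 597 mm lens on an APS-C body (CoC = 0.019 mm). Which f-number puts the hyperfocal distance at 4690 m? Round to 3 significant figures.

Rearrange H = f²/(N·c) + f for N: N = f² / ((H − f)·c).
N = 597² / ((4690000 − 597) × 0.019) = 356409 / 89099 ≈ 4.

f/4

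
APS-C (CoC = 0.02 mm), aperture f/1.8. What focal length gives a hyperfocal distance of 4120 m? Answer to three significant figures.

From H = f²/(N·c) + f, with f ≪ H: f ≈ √(H·N·c) = √(4120000 × 1.8 × 0.02) = √148320 ≈ 385.1 mm.
The +f correction barely moves this — solving exactly, f² + N·c·f − N·c·H = 0 ⇒ f = (−N·c + √((N·c)² + 4·N·c·H))/2 = (−0.036 + √593280)/2 ≈ 385.11 mm, so f ≈ 385 mm.

385 mm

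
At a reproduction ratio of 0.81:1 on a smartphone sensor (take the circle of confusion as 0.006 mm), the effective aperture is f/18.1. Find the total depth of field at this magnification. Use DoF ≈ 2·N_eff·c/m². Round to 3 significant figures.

0.331 mm

At magnification m, DoF ≈ 2·N_eff·c/m² = 2 × 18.1 × 0.006 / 0.81² = 0.2172 / 0.6561 ≈ 0.331 mm.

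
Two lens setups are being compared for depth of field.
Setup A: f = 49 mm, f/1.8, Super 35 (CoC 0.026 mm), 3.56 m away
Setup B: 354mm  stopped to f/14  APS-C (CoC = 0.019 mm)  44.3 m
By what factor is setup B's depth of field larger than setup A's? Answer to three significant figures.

Setup A: H = 49²/(1.8×0.026) + 49 ≈ 51352.4 mm; DoF = Df − Dn = 3821.53 − 3331.97 ≈ 489.56 mm.
Setup B: H = 354²/(14×0.019) + 354 ≈ 471466.8 mm; DoF = Df − Dn = 48857.5 − 40520.2 ≈ 8337.3 mm.
Ratio = 8337.3 / 489.56 ≈ 17.0.

17.0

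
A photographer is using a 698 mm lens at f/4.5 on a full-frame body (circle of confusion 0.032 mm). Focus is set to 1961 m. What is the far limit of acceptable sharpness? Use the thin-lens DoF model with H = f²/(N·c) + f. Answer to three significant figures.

4660 m

Hyperfocal distance H = f²/(N·c) + f = 698²/(4.5 × 0.032) + 698 = 487204/0.144 + 698 ≈ 3384059.1 mm ≈ 3384 m.
Far limit Df = s·(H − f)/(H − s) = 1961000 × (3384059.1 − 698) / (3384059.1 − 1961000) = 1961000 × 3383361.1 / 1423059.1 ≈ 4662330 mm ≈ 4660 m.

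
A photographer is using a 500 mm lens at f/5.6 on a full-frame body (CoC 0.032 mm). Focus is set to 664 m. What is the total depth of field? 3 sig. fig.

816 m

Hyperfocal distance H = f²/(N·c) + f = 500²/(5.6 × 0.032) + 500 = 250000/0.1792 + 500 ≈ 1395589.3 mm ≈ 1396 m.
Near limit Dn = s·(H − f)/(H + s − 2f) = 664000 × (1395589.3 − 500) / (1395589.3 + 664000 − 2 × 500) = 664000 × 1395089.3 / 2058589.3 ≈ 449987 mm.
Far limit Df = s·(H − f)/(H − s) = 664000 × (1395589.3 − 500) / (1395589.3 − 664000) = 664000 × 1395089.3 / 731589.3 ≈ 1266201 mm.
Depth of field = Df − Dn = 1266201 − 449987 ≈ 816214 mm ≈ 816 m.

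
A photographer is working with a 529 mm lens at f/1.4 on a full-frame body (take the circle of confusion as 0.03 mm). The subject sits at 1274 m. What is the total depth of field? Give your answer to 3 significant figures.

Hyperfocal distance H = f²/(N·c) + f = 529²/(1.4 × 0.03) + 529 = 279841/0.042 + 529 ≈ 6663410.0 mm ≈ 6663 m.
Near limit Dn = s·(H − f)/(H + s − 2f) = 1274000 × (6663410.0 − 529) / (6663410.0 + 1274000 − 2 × 529) = 1274000 × 6662881.0 / 7936352.0 ≈ 1069573 mm.
Far limit Df = s·(H − f)/(H − s) = 1274000 × (6663410.0 − 529) / (6663410.0 − 1274000) = 1274000 × 6662881.0 / 5389410.0 ≈ 1575035 mm.
Depth of field = Df − Dn = 1575035 − 1069573 ≈ 505462 mm ≈ 505 m.

505 m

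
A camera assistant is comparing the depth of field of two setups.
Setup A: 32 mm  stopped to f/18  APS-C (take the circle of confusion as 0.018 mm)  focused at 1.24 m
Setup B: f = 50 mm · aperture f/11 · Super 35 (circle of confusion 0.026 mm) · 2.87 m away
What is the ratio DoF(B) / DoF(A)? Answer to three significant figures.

1.86

Setup A: H = 32²/(18×0.018) + 32 ≈ 3192.5 mm; DoF = Df − Dn = 2007.2 − 897.1 ≈ 1110.1 mm.
Setup B: H = 50²/(11×0.026) + 50 ≈ 8791.3 mm; DoF = Df − Dn = 4236.8 − 2170.0 ≈ 2066.8 mm.
Ratio = 2066.8 / 1110.1 ≈ 1.86.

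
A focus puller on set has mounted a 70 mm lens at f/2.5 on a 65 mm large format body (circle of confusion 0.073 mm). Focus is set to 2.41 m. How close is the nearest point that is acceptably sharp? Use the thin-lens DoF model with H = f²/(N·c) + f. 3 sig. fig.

2.22 m

Hyperfocal distance H = f²/(N·c) + f = 70²/(2.5 × 0.073) + 70 = 4900/0.1825 + 70 ≈ 26919.3 mm ≈ 26.92 m.
Near limit Dn = s·(H − f)/(H + s − 2f) = 2410 × (26919.3 − 70) / (26919.3 + 2410 − 2 × 70) = 2410 × 26849.3 / 29189.3 ≈ 2216.8 mm ≈ 2.22 m.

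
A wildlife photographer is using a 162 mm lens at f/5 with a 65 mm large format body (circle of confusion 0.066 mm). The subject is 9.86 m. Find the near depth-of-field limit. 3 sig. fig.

Hyperfocal distance H = f²/(N·c) + f = 162²/(5 × 0.066) + 162 = 26244/0.33 + 162 ≈ 79689.3 mm ≈ 79.69 m.
Near limit Dn = s·(H − f)/(H + s − 2f) = 9860 × (79689.3 − 162) / (79689.3 + 9860 − 2 × 162) = 9860 × 79527.3 / 89225.3 ≈ 8788.3 mm ≈ 8.79 m.

8.79 m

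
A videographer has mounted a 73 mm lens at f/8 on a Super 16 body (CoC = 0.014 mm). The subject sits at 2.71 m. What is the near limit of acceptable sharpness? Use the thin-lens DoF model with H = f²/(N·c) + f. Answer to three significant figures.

Hyperfocal distance H = f²/(N·c) + f = 73²/(8 × 0.014) + 73 = 5329/0.112 + 73 ≈ 47653.4 mm ≈ 47.65 m.
Near limit Dn = s·(H − f)/(H + s − 2f) = 2710 × (47653.4 − 73) / (47653.4 + 2710 − 2 × 73) = 2710 × 47580.4 / 50217.4 ≈ 2567.7 mm ≈ 2.57 m.

2.57 m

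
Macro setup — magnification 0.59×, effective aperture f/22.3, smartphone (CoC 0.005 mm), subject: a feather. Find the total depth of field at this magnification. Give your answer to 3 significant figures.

0.641 mm

At magnification m, DoF ≈ 2·N_eff·c/m² = 2 × 22.3 × 0.005 / 0.59² = 0.223 / 0.3481 ≈ 0.641 mm.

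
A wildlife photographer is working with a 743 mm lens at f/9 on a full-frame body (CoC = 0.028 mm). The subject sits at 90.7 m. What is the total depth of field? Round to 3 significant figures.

Hyperfocal distance H = f²/(N·c) + f = 743²/(9 × 0.028) + 743 = 552049/0.252 + 743 ≈ 2191413.6 mm ≈ 2191 m.
Near limit Dn = s·(H − f)/(H + s − 2f) = 90700 × (2191413.6 − 743) / (2191413.6 + 90700 − 2 × 743) = 90700 × 2190670.6 / 2280627.6 ≈ 87122.4 mm.
Far limit Df = s·(H − f)/(H − s) = 90700 × (2191413.6 − 743) / (2191413.6 − 90700) = 90700 × 2190670.6 / 2100713.6 ≈ 94584.0 mm.
Depth of field = Df − Dn = 94584.0 − 87122.4 ≈ 7461.6 mm ≈ 7.46 m.

7.46 m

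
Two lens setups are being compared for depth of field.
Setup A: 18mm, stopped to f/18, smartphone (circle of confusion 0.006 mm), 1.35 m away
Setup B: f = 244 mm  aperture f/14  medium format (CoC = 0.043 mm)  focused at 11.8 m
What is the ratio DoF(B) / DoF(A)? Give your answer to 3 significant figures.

1.87

Setup A: H = 18²/(18×0.006) + 18 ≈ 3018.0 mm; DoF = Df − Dn = 2428.1 − 934.9 ≈ 1493.2 mm.
Setup B: H = 244²/(14×0.043) + 244 ≈ 99141.0 mm; DoF = Df − Dn = 13361.2 − 10565.4 ≈ 2795.8 mm.
Ratio = 2795.8 / 1493.2 ≈ 1.87.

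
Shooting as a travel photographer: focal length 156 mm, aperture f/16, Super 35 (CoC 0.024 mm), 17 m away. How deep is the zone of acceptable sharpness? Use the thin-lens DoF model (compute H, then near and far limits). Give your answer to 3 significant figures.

9.72 m

Hyperfocal distance H = f²/(N·c) + f = 156²/(16 × 0.024) + 156 = 24336/0.384 + 156 ≈ 63531.0 mm ≈ 63.53 m.
Near limit Dn = s·(H − f)/(H + s − 2f) = 17000 × (63531.0 − 156) / (63531.0 + 17000 − 2 × 156) = 17000 × 63375.0 / 80219.0 ≈ 13430.4 mm.
Far limit Df = s·(H − f)/(H − s) = 17000 × (63531.0 − 156) / (63531.0 − 17000) = 17000 × 63375.0 / 46531.0 ≈ 23153.9 mm.
Depth of field = Df − Dn = 23153.9 − 13430.4 ≈ 9723.5 mm ≈ 9.72 m.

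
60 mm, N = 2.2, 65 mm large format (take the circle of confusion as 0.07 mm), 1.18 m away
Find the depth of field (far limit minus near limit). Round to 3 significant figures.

113 mm

Hyperfocal distance H = f²/(N·c) + f = 60²/(2.2 × 0.07) + 60 = 3600/0.154 + 60 ≈ 23436.6 mm ≈ 23.44 m.
Near limit Dn = s·(H − f)/(H + s − 2f) = 1180 × (23436.6 − 60) / (23436.6 + 1180 − 2 × 60) = 1180 × 23376.6 / 24496.6 ≈ 1126.05 mm.
Far limit Df = s·(H − f)/(H − s) = 1180 × (23436.6 − 60) / (23436.6 − 1180) = 1180 × 23376.6 / 22256.6 ≈ 1239.38 mm.
Depth of field = Df − Dn = 1239.38 − 1126.05 ≈ 113.33 mm.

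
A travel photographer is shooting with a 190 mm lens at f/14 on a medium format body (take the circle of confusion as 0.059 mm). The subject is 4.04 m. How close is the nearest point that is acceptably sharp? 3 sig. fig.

Hyperfocal distance H = f²/(N·c) + f = 190²/(14 × 0.059) + 190 = 36100/0.826 + 190 ≈ 43894.6 mm ≈ 43.89 m.
Near limit Dn = s·(H − f)/(H + s − 2f) = 4040 × (43894.6 − 190) / (43894.6 + 4040 − 2 × 190) = 4040 × 43704.6 / 47554.6 ≈ 3712.9 mm ≈ 3.71 m.

3.71 m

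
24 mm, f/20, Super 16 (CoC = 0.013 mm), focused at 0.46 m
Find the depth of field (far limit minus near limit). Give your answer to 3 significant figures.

Hyperfocal distance H = f²/(N·c) + f = 24²/(20 × 0.013) + 24 = 576/0.26 + 24 ≈ 2239.4 mm ≈ 2.239 m.
Near limit Dn = s·(H − f)/(H + s − 2f) = 460 × (2239.4 − 24) / (2239.4 + 460 − 2 × 24) = 460 × 2215.4 / 2651.4 ≈ 384.36 mm.
Far limit Df = s·(H − f)/(H − s) = 460 × (2239.4 − 24) / (2239.4 − 460) = 460 × 2215.4 / 1779.4 ≈ 572.71 mm.
Depth of field = Df − Dn = 572.71 − 384.36 ≈ 188.35 mm.

188 mm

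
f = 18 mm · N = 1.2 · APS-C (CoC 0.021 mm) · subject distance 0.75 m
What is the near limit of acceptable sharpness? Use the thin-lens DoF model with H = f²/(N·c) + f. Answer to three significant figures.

Hyperfocal distance H = f²/(N·c) + f = 18²/(1.2 × 0.021) + 18 = 324/0.0252 + 18 ≈ 12875.1 mm ≈ 12.88 m.
Near limit Dn = s·(H − f)/(H + s − 2f) = 750 × (12875.1 − 18) / (12875.1 + 750 − 2 × 18) = 750 × 12857.1 / 13589.1 ≈ 709.60 mm ≈ 0.710 m.

0.710 m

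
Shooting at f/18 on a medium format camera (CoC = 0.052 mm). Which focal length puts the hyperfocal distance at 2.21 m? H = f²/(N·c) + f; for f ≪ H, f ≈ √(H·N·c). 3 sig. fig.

45.0 mm

From H = f²/(N·c) + f, with f ≪ H: f ≈ √(H·N·c) = √(2210 × 18 × 0.052) = √2068.6 ≈ 45.48 mm.
Exact: f² + N·c·f − N·c·H = 0 ⇒ f = (−N·c + √((N·c)² + 4·N·c·H))/2 = (−0.936 + √8275.1)/2 ≈ 45.016 mm ≈ 45.0 mm.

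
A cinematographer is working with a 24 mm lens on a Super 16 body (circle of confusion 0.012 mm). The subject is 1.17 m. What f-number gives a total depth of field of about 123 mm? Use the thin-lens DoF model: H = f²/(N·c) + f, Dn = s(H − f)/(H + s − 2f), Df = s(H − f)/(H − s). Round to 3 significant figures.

f/2.20

Write h = H − f = f²/(N·c). The thin-lens limits are Dn = s·h/(h + (s−f)) and Df = s·h/(h − (s−f)), so DoF = Df − Dn = 2·s·(s−f)·h / (h² − (s−f)²).
That is a quadratic in h: DoF·h² − 2·s·(s−f)·h − DoF·(s−f)² = 0 ⇒ h = (s−f)·(s + √(s² + DoF²)) / DoF = 1146 × (1170 + √(1170² + 123²)) / 123 = 1146 × (1170 + 1176.45) / 123 ≈ 21862 mm.
Then N = f²/(c·h) = 24² / (0.012 × 21862) = 576 / 262.34 ≈ 2.20.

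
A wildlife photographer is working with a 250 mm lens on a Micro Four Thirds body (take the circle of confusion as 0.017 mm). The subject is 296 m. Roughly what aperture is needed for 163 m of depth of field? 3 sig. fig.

Write h = H − f = f²/(N·c). The thin-lens limits are Dn = s·h/(h + (s−f)) and Df = s·h/(h − (s−f)), so DoF = Df − Dn = 2·s·(s−f)·h / (h² − (s−f)²).
That is a quadratic in h: DoF·h² − 2·s·(s−f)·h − DoF·(s−f)² = 0 ⇒ h = (s−f)·(s + √(s² + DoF²)) / DoF = 295750 × (296000 + √(296000² + 163000²)) / 163000 = 295750 × (296000 + 337913) / 163000 ≈ 1150182 mm.
Then N = f²/(c·h) = 250² / (0.017 × 1150182) = 62500 / 19553 ≈ 3.20.

f/3.20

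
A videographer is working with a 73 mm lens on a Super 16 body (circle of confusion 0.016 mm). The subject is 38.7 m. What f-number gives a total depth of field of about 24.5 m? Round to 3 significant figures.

f/2.50

Write h = H − f = f²/(N·c). The thin-lens limits are Dn = s·h/(h + (s−f)) and Df = s·h/(h − (s−f)), so DoF = Df − Dn = 2·s·(s−f)·h / (h² − (s−f)²).
That is a quadratic in h: DoF·h² − 2·s·(s−f)·h − DoF·(s−f)² = 0 ⇒ h = (s−f)·(s + √(s² + DoF²)) / DoF = 38627 × (38700 + √(38700² + 24500²)) / 24500 = 38627 × (38700 + 45803.3) / 24500 ≈ 133229 mm.
Then N = f²/(c·h) = 73² / (0.016 × 133229) = 5329 / 2131.7 ≈ 2.50.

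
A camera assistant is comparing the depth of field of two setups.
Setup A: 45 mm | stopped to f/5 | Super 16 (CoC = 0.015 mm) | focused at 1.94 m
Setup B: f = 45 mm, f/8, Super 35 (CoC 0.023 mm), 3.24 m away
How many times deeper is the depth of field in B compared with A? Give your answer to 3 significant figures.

7.51

Setup A: H = 45²/(5×0.015) + 45 ≈ 27045.0 mm; DoF = Df − Dn = 2086.44 − 1812.77 ≈ 273.67 mm.
Setup B: H = 45²/(8×0.023) + 45 ≈ 11050.4 mm; DoF = Df − Dn = 4565.4 − 2511.0 ≈ 2054.4 mm.
Ratio = 2054.4 / 273.67 ≈ 7.51.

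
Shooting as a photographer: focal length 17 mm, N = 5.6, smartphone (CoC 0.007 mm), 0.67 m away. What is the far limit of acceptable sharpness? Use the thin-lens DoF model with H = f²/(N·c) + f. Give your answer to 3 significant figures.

0.735 m

Hyperfocal distance H = f²/(N·c) + f = 17²/(5.6 × 0.007) + 17 = 289/0.0392 + 17 ≈ 7389.4 mm ≈ 7.389 m.
Far limit Df = s·(H − f)/(H − s) = 670 × (7389.4 − 17) / (7389.4 − 670) = 670 × 7372.4 / 6719.4 ≈ 735.11 mm ≈ 0.735 m.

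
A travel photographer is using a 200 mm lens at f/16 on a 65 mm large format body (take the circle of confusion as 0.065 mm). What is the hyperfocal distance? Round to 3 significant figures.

38.7 m

Hyperfocal distance H = f²/(N·c) + f = 200²/(16 × 0.065) + 200 = 40000/1.04 + 200 ≈ 38661.5 mm ≈ 38.7 m.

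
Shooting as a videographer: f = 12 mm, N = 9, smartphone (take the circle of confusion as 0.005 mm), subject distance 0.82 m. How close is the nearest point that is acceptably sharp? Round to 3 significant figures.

Hyperfocal distance H = f²/(N·c) + f = 12²/(9 × 0.005) + 12 = 144/0.045 + 12 ≈ 3212.0 mm ≈ 3.212 m.
Near limit Dn = s·(H − f)/(H + s − 2f) = 820 × (3212.0 − 12) / (3212.0 + 820 − 2 × 12) = 820 × 3200.0 / 4008.0 ≈ 654.69 mm ≈ 0.655 m.

0.655 m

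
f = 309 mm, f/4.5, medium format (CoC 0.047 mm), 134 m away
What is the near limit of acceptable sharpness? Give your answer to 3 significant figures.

Hyperfocal distance H = f²/(N·c) + f = 309²/(4.5 × 0.047) + 309 = 95481/0.2115 + 309 ≈ 451755.8 mm ≈ 451.8 m.
Near limit Dn = s·(H − f)/(H + s − 2f) = 134000 × (451755.8 − 309) / (451755.8 + 134000 − 2 × 309) = 134000 × 451446.8 / 585137.8 ≈ 103384 mm ≈ 103 m.

103 m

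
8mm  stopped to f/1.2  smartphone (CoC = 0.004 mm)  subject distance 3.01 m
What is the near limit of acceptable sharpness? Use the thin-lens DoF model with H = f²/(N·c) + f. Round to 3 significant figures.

Hyperfocal distance H = f²/(N·c) + f = 8²/(1.2 × 0.004) + 8 = 64/0.0048 + 8 ≈ 13341.3 mm ≈ 13.34 m.
Near limit Dn = s·(H − f)/(H + s − 2f) = 3010 × (13341.3 − 8) / (13341.3 + 3010 − 2 × 8) = 3010 × 13333.3 / 16335.3 ≈ 2456.8 mm ≈ 2.46 m.

2.46 m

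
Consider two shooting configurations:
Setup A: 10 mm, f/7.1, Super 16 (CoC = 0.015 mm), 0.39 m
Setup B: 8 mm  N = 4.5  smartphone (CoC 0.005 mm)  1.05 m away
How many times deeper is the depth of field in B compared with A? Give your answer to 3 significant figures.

2.35

Setup A: H = 10²/(7.1×0.015) + 10 ≈ 949.0 mm; DoF = Df − Dn = 655.13 − 277.64 ≈ 377.49 mm.
Setup B: H = 8²/(4.5×0.005) + 8 ≈ 2852.4 mm; DoF = Df − Dn = 1657.01 − 768.48 ≈ 888.53 mm.
Ratio = 888.53 / 377.49 ≈ 2.35.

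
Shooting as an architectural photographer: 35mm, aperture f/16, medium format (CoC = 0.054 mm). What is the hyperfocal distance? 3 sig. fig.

Hyperfocal distance H = f²/(N·c) + f = 35²/(16 × 0.054) + 35 = 1225/0.864 + 35 ≈ 1452.8 mm ≈ 1.45 m.

1.45 m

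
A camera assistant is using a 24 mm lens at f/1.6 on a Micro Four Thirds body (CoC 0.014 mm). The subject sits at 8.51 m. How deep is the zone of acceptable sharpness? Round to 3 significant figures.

6.30 m

Hyperfocal distance H = f²/(N·c) + f = 24²/(1.6 × 0.014) + 24 = 576/0.0224 + 24 ≈ 25738.3 mm ≈ 25.74 m.
Near limit Dn = s·(H − f)/(H + s − 2f) = 8510 × (25738.3 − 24) / (25738.3 + 8510 − 2 × 24) = 8510 × 25714.3 / 34200.3 ≈ 6398.4 mm.
Far limit Df = s·(H − f)/(H − s) = 8510 × (25738.3 − 24) / (25738.3 − 8510) = 8510 × 25714.3 / 17228.3 ≈ 12701.7 mm.
Depth of field = Df − Dn = 12701.7 − 6398.4 ≈ 6303.3 mm ≈ 6.30 m.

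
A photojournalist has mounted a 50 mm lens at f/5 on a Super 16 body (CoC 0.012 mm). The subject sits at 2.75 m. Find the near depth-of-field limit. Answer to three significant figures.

Hyperfocal distance H = f²/(N·c) + f = 50²/(5 × 0.012) + 50 = 2500/0.06 + 50 ≈ 41716.7 mm ≈ 41.72 m.
Near limit Dn = s·(H − f)/(H + s − 2f) = 2750 × (41716.7 − 50) / (41716.7 + 2750 − 2 × 50) = 2750 × 41666.7 / 44366.7 ≈ 2582.6 mm ≈ 2.58 m.

2.58 m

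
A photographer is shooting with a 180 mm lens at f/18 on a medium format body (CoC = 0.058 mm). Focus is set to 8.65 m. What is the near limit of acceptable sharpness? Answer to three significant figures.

Hyperfocal distance H = f²/(N·c) + f = 180²/(18 × 0.058) + 180 = 32400/1.044 + 180 ≈ 31214.5 mm ≈ 31.21 m.
Near limit Dn = s·(H − f)/(H + s − 2f) = 8650 × (31214.5 − 180) / (31214.5 + 8650 − 2 × 180) = 8650 × 31034.5 / 39504.5 ≈ 6795.4 mm ≈ 6.80 m.

6.80 m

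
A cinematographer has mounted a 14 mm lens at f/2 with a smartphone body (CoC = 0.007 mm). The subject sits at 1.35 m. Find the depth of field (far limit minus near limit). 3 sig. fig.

Hyperfocal distance H = f²/(N·c) + f = 14²/(2 × 0.007) + 14 = 196/0.014 + 14 ≈ 14014.0 mm ≈ 14.01 m.
Near limit Dn = s·(H − f)/(H + s − 2f) = 1350 × (14014.0 − 14) / (14014.0 + 1350 − 2 × 14) = 1350 × 14000.0 / 15336.0 ≈ 1232.39 mm.
Far limit Df = s·(H − f)/(H − s) = 1350 × (14014.0 − 14) / (14014.0 − 1350) = 1350 × 14000.0 / 12664.0 ≈ 1492.42 mm.
Depth of field = Df − Dn = 1492.42 − 1232.39 ≈ 260.03 mm.

260 mm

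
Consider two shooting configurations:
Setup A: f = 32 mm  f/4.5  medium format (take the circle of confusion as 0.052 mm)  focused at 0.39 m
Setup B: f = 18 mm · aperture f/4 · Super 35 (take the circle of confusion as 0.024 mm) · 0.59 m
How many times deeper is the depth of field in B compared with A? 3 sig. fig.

3.21

Setup A: H = 32²/(4.5×0.052) + 32 ≈ 4408.1 mm; DoF = Df − Dn = 424.748 − 360.507 ≈ 64.241 mm.
Setup B: H = 18²/(4×0.024) + 18 ≈ 3393.0 mm; DoF = Df − Dn = 710.40 − 504.50 ≈ 205.90 mm.
Ratio = 205.90 / 64.241 ≈ 3.21.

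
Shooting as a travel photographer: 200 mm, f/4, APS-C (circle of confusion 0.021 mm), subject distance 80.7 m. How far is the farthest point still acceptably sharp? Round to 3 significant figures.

97.1 m

Hyperfocal distance H = f²/(N·c) + f = 200²/(4 × 0.021) + 200 = 40000/0.084 + 200 ≈ 476390.5 mm ≈ 476.4 m.
Far limit Df = s·(H − f)/(H − s) = 80700 × (476390.5 − 200) / (476390.5 − 80700) = 80700 × 476190.5 / 395690.5 ≈ 97118 mm ≈ 97.1 m.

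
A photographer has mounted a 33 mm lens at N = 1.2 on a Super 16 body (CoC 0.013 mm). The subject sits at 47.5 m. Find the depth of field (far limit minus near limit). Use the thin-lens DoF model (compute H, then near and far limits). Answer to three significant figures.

120 m

Hyperfocal distance H = f²/(N·c) + f = 33²/(1.2 × 0.013) + 33 = 1089/0.0156 + 33 ≈ 69840.7 mm ≈ 69.84 m.
Near limit Dn = s·(H − f)/(H + s − 2f) = 47500 × (69840.7 − 33) / (69840.7 + 47500 − 2 × 33) = 47500 × 69807.7 / 117274.7 ≈ 28274 mm.
Far limit Df = s·(H − f)/(H − s) = 47500 × (69840.7 − 33) / (69840.7 − 47500) = 47500 × 69807.7 / 22340.7 ≈ 148423 mm.
Depth of field = Df − Dn = 148423 − 28274 ≈ 120149 mm ≈ 120 m.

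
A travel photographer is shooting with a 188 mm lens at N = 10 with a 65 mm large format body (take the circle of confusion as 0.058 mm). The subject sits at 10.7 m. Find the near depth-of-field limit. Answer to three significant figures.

Hyperfocal distance H = f²/(N·c) + f = 188²/(10 × 0.058) + 188 = 35344/0.58 + 188 ≈ 61125.9 mm ≈ 61.13 m.
Near limit Dn = s·(H − f)/(H + s − 2f) = 10700 × (61125.9 − 188) / (61125.9 + 10700 − 2 × 188) = 10700 × 60937.9 / 71449.9 ≈ 9125.8 mm ≈ 9.13 m.

9.13 m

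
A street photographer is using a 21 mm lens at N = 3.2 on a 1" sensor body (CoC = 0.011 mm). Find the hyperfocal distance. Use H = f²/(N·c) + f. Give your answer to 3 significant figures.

12.5 m

Hyperfocal distance H = f²/(N·c) + f = 21²/(3.2 × 0.011) + 21 = 441/0.0352 + 21 ≈ 12549.4 mm ≈ 12.5 m.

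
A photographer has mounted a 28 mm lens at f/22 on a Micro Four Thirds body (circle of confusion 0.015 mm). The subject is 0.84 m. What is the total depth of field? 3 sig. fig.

Hyperfocal distance H = f²/(N·c) + f = 28²/(22 × 0.015) + 28 = 784/0.33 + 28 ≈ 2403.8 mm ≈ 2.404 m.
Near limit Dn = s·(H − f)/(H + s − 2f) = 840 × (2403.8 − 28) / (2403.8 + 840 − 2 × 28) = 840 × 2375.8 / 3187.8 ≈ 626.03 mm.
Far limit Df = s·(H − f)/(H − s) = 840 × (2403.8 − 28) / (2403.8 − 840) = 840 × 2375.8 / 1563.8 ≈ 1276.18 mm.
Depth of field = Df − Dn = 1276.18 − 626.03 ≈ 650.15 mm ≈ 0.650 m.

0.650 m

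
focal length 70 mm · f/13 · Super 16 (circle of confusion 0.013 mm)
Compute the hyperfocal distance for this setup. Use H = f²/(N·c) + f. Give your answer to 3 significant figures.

29.1 m

Hyperfocal distance H = f²/(N·c) + f = 70²/(13 × 0.013) + 70 = 4900/0.169 + 70 ≈ 29064.1 mm ≈ 29.1 m.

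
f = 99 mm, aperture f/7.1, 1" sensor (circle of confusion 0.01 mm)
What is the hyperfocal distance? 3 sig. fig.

138 m

Hyperfocal distance H = f²/(N·c) + f = 99²/(7.1 × 0.01) + 99 = 9801/0.071 + 99 ≈ 138141.3 mm ≈ 138 m.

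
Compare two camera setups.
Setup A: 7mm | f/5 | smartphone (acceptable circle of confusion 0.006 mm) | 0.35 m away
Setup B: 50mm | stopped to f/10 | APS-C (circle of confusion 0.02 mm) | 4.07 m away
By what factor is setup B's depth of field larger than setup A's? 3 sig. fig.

Setup A: H = 7²/(5×0.006) + 7 ≈ 1640.3 mm; DoF = Df − Dn = 443.04 − 289.26 ≈ 153.78 mm.
Setup B: H = 50²/(10×0.02) + 50 ≈ 12550.0 mm; DoF = Df − Dn = 5999.4 − 3079.6 ≈ 2919.8 mm.
Ratio = 2919.8 / 153.78 ≈ 19.0.

19.0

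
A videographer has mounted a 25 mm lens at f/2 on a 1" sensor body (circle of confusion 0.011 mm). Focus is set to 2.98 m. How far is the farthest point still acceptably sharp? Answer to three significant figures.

Hyperfocal distance H = f²/(N·c) + f = 25²/(2 × 0.011) + 25 = 625/0.022 + 25 ≈ 28434.1 mm ≈ 28.43 m.
Far limit Df = s·(H − f)/(H − s) = 2980 × (28434.1 − 25) / (28434.1 − 2980) = 2980 × 28409.1 / 25454.1 ≈ 3326.0 mm ≈ 3.33 m.

3.33 m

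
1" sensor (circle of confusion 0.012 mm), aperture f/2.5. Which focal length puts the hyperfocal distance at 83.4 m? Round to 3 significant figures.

50.0 mm

From H = f²/(N·c) + f, with f ≪ H: f ≈ √(H·N·c) = √(83400 × 2.5 × 0.012) = √2502.0 ≈ 50.02 mm.
The +f correction barely moves this — solving exactly, f² + N·c·f − N·c·H = 0 ⇒ f = (−N·c + √((N·c)² + 4·N·c·H))/2 = (−0.03 + √10008)/2 ≈ 50.005 mm, so f ≈ 50.0 mm.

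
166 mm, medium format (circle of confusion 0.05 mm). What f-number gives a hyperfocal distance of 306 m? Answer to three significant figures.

Rearrange H = f²/(N·c) + f for N: N = f² / ((H − f)·c).
N = 166² / ((306000 − 166) × 0.05) = 27556 / 15292 ≈ 1.80.

f/1.80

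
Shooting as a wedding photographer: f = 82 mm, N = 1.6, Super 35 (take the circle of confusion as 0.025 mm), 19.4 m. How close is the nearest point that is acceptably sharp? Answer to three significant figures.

17.4 m

Hyperfocal distance H = f²/(N·c) + f = 82²/(1.6 × 0.025) + 82 = 6724/0.04 + 82 ≈ 168182.0 mm ≈ 168.2 m.
Near limit Dn = s·(H − f)/(H + s − 2f) = 19400 × (168182.0 − 82) / (168182.0 + 19400 − 2 × 82) = 19400 × 168100.0 / 187418.0 ≈ 17400 mm ≈ 17.4 m.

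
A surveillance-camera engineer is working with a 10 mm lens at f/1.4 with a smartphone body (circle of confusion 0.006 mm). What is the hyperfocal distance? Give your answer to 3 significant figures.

Hyperfocal distance H = f²/(N·c) + f = 10²/(1.4 × 0.006) + 10 = 100/0.0084 + 10 ≈ 11914.8 mm ≈ 11.9 m.

11.9 m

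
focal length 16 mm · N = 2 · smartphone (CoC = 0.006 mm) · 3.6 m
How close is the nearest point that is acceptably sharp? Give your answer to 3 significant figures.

Hyperfocal distance H = f²/(N·c) + f = 16²/(2 × 0.006) + 16 = 256/0.012 + 16 ≈ 21349.3 mm ≈ 21.35 m.
Near limit Dn = s·(H − f)/(H + s − 2f) = 3600 × (21349.3 − 16) / (21349.3 + 3600 − 2 × 16) = 3600 × 21333.3 / 24917.3 ≈ 3082.2 mm ≈ 3.08 m.

3.08 m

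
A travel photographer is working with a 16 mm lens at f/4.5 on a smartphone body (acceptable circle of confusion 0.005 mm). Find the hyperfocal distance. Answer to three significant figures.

11.4 m

Hyperfocal distance H = f²/(N·c) + f = 16²/(4.5 × 0.005) + 16 = 256/0.0225 + 16 ≈ 11393.8 mm ≈ 11.4 m.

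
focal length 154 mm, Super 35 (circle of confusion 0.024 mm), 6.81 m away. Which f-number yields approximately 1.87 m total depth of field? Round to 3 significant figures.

f/20

Write h = H − f = f²/(N·c). The thin-lens limits are Dn = s·h/(h + (s−f)) and Df = s·h/(h − (s−f)), so DoF = Df − Dn = 2·s·(s−f)·h / (h² − (s−f)²).
That is a quadratic in h: DoF·h² − 2·s·(s−f)·h − DoF·(s−f)² = 0 ⇒ h = (s−f)·(s + √(s² + DoF²)) / DoF = 6656 × (6810 + √(6810² + 1870²)) / 1870 = 6656 × (6810 + 7062.08) / 1870 ≈ 49376 mm.
Then N = f²/(c·h) = 154² / (0.024 × 49376) = 23716 / 1185.0 ≈ 20.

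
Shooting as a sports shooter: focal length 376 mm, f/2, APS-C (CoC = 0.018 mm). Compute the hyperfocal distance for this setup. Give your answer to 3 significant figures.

3930 m

Hyperfocal distance H = f²/(N·c) + f = 376²/(2 × 0.018) + 376 = 141376/0.036 + 376 ≈ 3927487.1 mm ≈ 3930 m.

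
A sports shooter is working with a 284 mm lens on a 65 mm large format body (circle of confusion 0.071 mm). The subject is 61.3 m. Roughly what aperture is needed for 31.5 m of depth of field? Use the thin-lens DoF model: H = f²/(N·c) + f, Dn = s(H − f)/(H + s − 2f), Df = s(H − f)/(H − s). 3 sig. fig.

Write h = H − f = f²/(N·c). The thin-lens limits are Dn = s·h/(h + (s−f)) and Df = s·h/(h − (s−f)), so DoF = Df − Dn = 2·s·(s−f)·h / (h² − (s−f)²).
That is a quadratic in h: DoF·h² − 2·s·(s−f)·h − DoF·(s−f)² = 0 ⇒ h = (s−f)·(s + √(s² + DoF²)) / DoF = 61016 × (61300 + √(61300² + 31500²)) / 31500 = 61016 × (61300 + 68919.8) / 31500 ≈ 252238 mm.
Then N = f²/(c·h) = 284² / (0.071 × 252238) = 80656 / 17909 ≈ 4.50.

f/4.50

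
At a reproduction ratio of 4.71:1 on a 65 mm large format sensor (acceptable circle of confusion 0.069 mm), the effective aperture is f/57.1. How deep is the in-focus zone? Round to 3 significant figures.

At magnification m, DoF ≈ 2·N_eff·c/m² = 2 × 57.1 × 0.069 / 4.71² = 7.88 / 22.18 ≈ 0.355 mm.

0.355 mm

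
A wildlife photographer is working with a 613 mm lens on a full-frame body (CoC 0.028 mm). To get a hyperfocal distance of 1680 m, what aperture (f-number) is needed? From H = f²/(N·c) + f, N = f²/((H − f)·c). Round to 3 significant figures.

f/7.99

Rearrange H = f²/(N·c) + f for N: N = f² / ((H − f)·c).
N = 613² / ((1680000 − 613) × 0.028) = 375769 / 47023 ≈ 7.99.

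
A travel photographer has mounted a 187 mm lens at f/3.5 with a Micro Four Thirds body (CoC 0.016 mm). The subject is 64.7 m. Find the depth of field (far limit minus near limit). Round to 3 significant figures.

Hyperfocal distance H = f²/(N·c) + f = 187²/(3.5 × 0.016) + 187 = 34969/0.056 + 187 ≈ 624633.4 mm ≈ 624.6 m.
Near limit Dn = s·(H − f)/(H + s − 2f) = 64700 × (624633.4 − 187) / (624633.4 + 64700 − 2 × 187) = 64700 × 624446.4 / 688959.4 ≈ 58642 mm.
Far limit Df = s·(H − f)/(H − s) = 64700 × (624633.4 − 187) / (624633.4 − 64700) = 64700 × 624446.4 / 559933.4 ≈ 72154 mm.
Depth of field = Df − Dn = 72154 − 58642 ≈ 13512 mm ≈ 13.5 m.

13.5 m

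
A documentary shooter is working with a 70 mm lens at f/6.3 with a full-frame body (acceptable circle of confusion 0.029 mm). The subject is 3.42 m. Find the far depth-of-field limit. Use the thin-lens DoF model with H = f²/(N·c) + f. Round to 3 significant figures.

Hyperfocal distance H = f²/(N·c) + f = 70²/(6.3 × 0.029) + 70 = 4900/0.1827 + 70 ≈ 26889.9 mm ≈ 26.89 m.
Far limit Df = s·(H − f)/(H − s) = 3420 × (26889.9 − 70) / (26889.9 − 3420) = 3420 × 26819.9 / 23469.9 ≈ 3908.2 mm ≈ 3.91 m.

3.91 m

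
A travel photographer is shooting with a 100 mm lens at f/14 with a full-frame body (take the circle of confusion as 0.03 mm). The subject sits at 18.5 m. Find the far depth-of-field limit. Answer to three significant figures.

81.4 m

Hyperfocal distance H = f²/(N·c) + f = 100²/(14 × 0.03) + 100 = 10000/0.42 + 100 ≈ 23909.5 mm ≈ 23.91 m.
Far limit Df = s·(H − f)/(H − s) = 18500 × (23909.5 − 100) / (23909.5 − 18500) = 18500 × 23809.5 / 5409.5 ≈ 81426 mm ≈ 81.4 m.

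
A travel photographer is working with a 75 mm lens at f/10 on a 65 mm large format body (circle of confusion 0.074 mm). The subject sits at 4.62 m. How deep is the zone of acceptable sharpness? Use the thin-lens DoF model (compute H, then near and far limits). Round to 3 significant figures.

Hyperfocal distance H = f²/(N·c) + f = 75²/(10 × 0.074) + 75 = 5625/0.74 + 75 ≈ 7676.4 mm ≈ 7.676 m.
Near limit Dn = s·(H − f)/(H + s − 2f) = 4620 × (7676.4 − 75) / (7676.4 + 4620 − 2 × 75) = 4620 × 7601.4 / 12146.4 ≈ 2891.3 mm.
Far limit Df = s·(H − f)/(H − s) = 4620 × (7676.4 − 75) / (7676.4 − 4620) = 4620 × 7601.4 / 3056.4 ≈ 11490.3 mm.
Depth of field = Df − Dn = 11490.3 − 2891.3 ≈ 8599.0 mm ≈ 8.60 m.

8.60 m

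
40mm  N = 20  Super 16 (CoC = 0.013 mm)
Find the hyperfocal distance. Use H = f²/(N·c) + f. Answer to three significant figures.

Hyperfocal distance H = f²/(N·c) + f = 40²/(20 × 0.013) + 40 = 1600/0.26 + 40 ≈ 6193.8 mm ≈ 6.19 m.

6.19 m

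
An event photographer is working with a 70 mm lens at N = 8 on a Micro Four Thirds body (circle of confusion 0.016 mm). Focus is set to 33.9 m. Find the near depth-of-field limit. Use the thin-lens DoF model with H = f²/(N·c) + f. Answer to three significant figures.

Hyperfocal distance H = f²/(N·c) + f = 70²/(8 × 0.016) + 70 = 4900/0.128 + 70 ≈ 38351.2 mm ≈ 38.35 m.
Near limit Dn = s·(H − f)/(H + s − 2f) = 33900 × (38351.2 − 70) / (38351.2 + 33900 − 2 × 70) = 33900 × 38281.2 / 72111.2 ≈ 17996 mm ≈ 18.0 m.

18.0 m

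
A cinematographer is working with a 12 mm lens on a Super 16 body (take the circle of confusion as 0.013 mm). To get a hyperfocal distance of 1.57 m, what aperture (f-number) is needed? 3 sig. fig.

f/7.11

Rearrange H = f²/(N·c) + f for N: N = f² / ((H − f)·c).
N = 12² / ((1570 − 12) × 0.013) = 144 / 20.25 ≈ 7.11.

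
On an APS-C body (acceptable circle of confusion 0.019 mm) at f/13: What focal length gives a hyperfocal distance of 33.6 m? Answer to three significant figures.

From H = f²/(N·c) + f, with f ≪ H: f ≈ √(H·N·c) = √(33600 × 13 × 0.019) = √8299.2 ≈ 91.10 mm.
Exact: f² + N·c·f − N·c·H = 0 ⇒ f = (−N·c + √((N·c)² + 4·N·c·H))/2 = (−0.247 + √33197)/2 ≈ 90.977 mm ≈ 91.0 mm.

91.0 mm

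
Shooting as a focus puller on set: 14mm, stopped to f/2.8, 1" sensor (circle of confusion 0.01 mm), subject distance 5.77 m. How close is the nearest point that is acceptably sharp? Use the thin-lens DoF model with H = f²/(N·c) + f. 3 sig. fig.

Hyperfocal distance H = f²/(N·c) + f = 14²/(2.8 × 0.01) + 14 = 196/0.028 + 14 ≈ 7014.0 mm ≈ 7.014 m.
Near limit Dn = s·(H − f)/(H + s − 2f) = 5770 × (7014.0 − 14) / (7014.0 + 5770 − 2 × 14) = 5770 × 7000.0 / 12756.0 ≈ 3166.4 mm ≈ 3.17 m.

3.17 m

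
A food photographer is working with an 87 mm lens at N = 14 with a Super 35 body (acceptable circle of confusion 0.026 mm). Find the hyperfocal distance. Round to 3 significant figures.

20.9 m

Hyperfocal distance H = f²/(N·c) + f = 87²/(14 × 0.026) + 87 = 7569/0.364 + 87 ≈ 20881.0 mm ≈ 20.9 m.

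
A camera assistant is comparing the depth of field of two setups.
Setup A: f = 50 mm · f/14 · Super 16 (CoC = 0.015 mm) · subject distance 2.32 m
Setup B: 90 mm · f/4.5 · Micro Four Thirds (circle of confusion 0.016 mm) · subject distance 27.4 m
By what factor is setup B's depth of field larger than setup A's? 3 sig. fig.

15.4

Setup A: H = 50²/(14×0.015) + 50 ≈ 11954.8 mm; DoF = Df − Dn = 2866.60 − 1948.47 ≈ 918.13 mm.
Setup B: H = 90²/(4.5×0.016) + 90 ≈ 112590.0 mm; DoF = Df − Dn = 36184 − 22048 ≈ 14136 mm.
Ratio = 14136 / 918.13 ≈ 15.4.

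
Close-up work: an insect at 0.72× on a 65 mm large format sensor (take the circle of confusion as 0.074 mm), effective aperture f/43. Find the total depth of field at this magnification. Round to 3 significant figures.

12.3 mm

At magnification m, DoF ≈ 2·N_eff·c/m² = 2 × 43 × 0.074 / 0.72² = 6.364 / 0.5184 ≈ 12.3 mm.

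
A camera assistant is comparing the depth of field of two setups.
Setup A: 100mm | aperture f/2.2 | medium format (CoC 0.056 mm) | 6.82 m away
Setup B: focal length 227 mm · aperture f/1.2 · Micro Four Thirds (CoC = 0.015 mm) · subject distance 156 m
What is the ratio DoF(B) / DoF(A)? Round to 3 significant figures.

Setup A: H = 100²/(2.2×0.056) + 100 ≈ 81268.8 mm; DoF = Df − Dn = 7435.6 − 6298.5 ≈ 1137.1 mm.
Setup B: H = 227²/(1.2×0.015) + 227 ≈ 2862949.2 mm; DoF = Df − Dn = 164977 − 147949 ≈ 17028 mm.
Ratio = 17028 / 1137.1 ≈ 15.0.

15.0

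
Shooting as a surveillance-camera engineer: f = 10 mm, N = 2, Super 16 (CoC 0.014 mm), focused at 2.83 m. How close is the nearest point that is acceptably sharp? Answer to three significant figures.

1.58 m

Hyperfocal distance H = f²/(N·c) + f = 10²/(2 × 0.014) + 10 = 100/0.028 + 10 ≈ 3581.4 mm ≈ 3.581 m.
Near limit Dn = s·(H − f)/(H + s − 2f) = 2830 × (3581.4 − 10) / (3581.4 + 2830 − 2 × 10) = 2830 × 3571.4 / 6391.4 ≈ 1581.4 mm ≈ 1.58 m.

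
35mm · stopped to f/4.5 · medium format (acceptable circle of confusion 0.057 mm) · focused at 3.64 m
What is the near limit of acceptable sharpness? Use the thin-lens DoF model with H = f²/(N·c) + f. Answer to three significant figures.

Hyperfocal distance H = f²/(N·c) + f = 35²/(4.5 × 0.057) + 35 = 1225/0.2565 + 35 ≈ 4810.8 mm ≈ 4.811 m.
Near limit Dn = s·(H − f)/(H + s − 2f) = 3640 × (4810.8 − 35) / (4810.8 + 3640 − 2 × 35) = 3640 × 4775.8 / 8380.8 ≈ 2074.3 mm ≈ 2.07 m.

2.07 m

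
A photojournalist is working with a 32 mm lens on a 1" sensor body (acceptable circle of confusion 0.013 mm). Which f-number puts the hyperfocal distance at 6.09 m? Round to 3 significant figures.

f/13

Rearrange H = f²/(N·c) + f for N: N = f² / ((H − f)·c).
N = 32² / ((6090 − 32) × 0.013) = 1024 / 78.75 ≈ 13.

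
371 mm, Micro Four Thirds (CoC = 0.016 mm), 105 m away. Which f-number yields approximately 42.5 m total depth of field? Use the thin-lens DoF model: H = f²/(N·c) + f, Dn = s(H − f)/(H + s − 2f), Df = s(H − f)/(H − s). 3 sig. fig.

Write h = H − f = f²/(N·c). The thin-lens limits are Dn = s·h/(h + (s−f)) and Df = s·h/(h − (s−f)), so DoF = Df − Dn = 2·s·(s−f)·h / (h² − (s−f)²).
That is a quadratic in h: DoF·h² − 2·s·(s−f)·h − DoF·(s−f)² = 0 ⇒ h = (s−f)·(s + √(s² + DoF²)) / DoF = 104629 × (105000 + √(105000² + 42500²)) / 42500 = 104629 × (105000 + 113275) / 42500 ≈ 537362 mm.
Then N = f²/(c·h) = 371² / (0.016 × 537362) = 137641 / 8597.8 ≈ 16.

f/16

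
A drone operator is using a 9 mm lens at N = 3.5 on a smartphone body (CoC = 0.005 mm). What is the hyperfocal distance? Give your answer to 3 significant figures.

4.64 m

Hyperfocal distance H = f²/(N·c) + f = 9²/(3.5 × 0.005) + 9 = 81/0.0175 + 9 ≈ 4637.6 mm ≈ 4.64 m.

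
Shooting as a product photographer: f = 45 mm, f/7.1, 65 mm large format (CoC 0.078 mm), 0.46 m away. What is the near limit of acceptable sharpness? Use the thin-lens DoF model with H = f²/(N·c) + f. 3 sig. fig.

413 mm

Hyperfocal distance H = f²/(N·c) + f = 45²/(7.1 × 0.078) + 45 = 2025/0.5538 + 45 ≈ 3701.6 mm ≈ 3.702 m.
Near limit Dn = s·(H − f)/(H + s − 2f) = 460 × (3701.6 − 45) / (3701.6 + 460 − 2 × 45) = 460 × 3656.6 / 4071.6 ≈ 413.11 mm.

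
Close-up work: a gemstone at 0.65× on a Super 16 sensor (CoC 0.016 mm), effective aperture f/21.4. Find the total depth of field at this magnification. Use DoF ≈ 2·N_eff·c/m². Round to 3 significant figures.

At magnification m, DoF ≈ 2·N_eff·c/m² = 2 × 21.4 × 0.016 / 0.65² = 0.6848 / 0.4225 ≈ 1.62 mm.

1.62 mm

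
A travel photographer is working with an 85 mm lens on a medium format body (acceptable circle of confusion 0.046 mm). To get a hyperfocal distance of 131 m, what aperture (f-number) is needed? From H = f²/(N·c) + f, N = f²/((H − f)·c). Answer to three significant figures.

f/1.20

Rearrange H = f²/(N·c) + f for N: N = f² / ((H − f)·c).
N = 85² / ((131000 − 85) × 0.046) = 7225 / 6022 ≈ 1.20.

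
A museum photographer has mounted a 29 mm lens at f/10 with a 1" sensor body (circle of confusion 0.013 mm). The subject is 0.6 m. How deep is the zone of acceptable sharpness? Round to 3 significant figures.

Hyperfocal distance H = f²/(N·c) + f = 29²/(10 × 0.013) + 29 = 841/0.13 + 29 ≈ 6498.2 mm ≈ 6.498 m.
Near limit Dn = s·(H − f)/(H + s − 2f) = 600 × (6498.2 − 29) / (6498.2 + 600 − 2 × 29) = 600 × 6469.2 / 7040.2 ≈ 551.34 mm.
Far limit Df = s·(H − f)/(H − s) = 600 × (6498.2 − 29) / (6498.2 − 600) = 600 × 6469.2 / 5898.2 ≈ 658.09 mm.
Depth of field = Df − Dn = 658.09 − 551.34 ≈ 106.75 mm.

107 mm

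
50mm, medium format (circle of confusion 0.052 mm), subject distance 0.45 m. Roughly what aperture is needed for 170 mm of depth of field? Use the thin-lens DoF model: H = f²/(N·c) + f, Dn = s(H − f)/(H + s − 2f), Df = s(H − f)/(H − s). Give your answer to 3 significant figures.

Write h = H − f = f²/(N·c). The thin-lens limits are Dn = s·h/(h + (s−f)) and Df = s·h/(h − (s−f)), so DoF = Df − Dn = 2·s·(s−f)·h / (h² − (s−f)²).
That is a quadratic in h: DoF·h² − 2·s·(s−f)·h − DoF·(s−f)² = 0 ⇒ h = (s−f)·(s + √(s² + DoF²)) / DoF = 400 × (450 + √(450² + 170²)) / 170 = 400 × (450 + 481.041) / 170 ≈ 2190.7 mm.
Then N = f²/(c·h) = 50² / (0.052 × 2190.7) = 2500 / 113.92 ≈ 21.9.

f/21.9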